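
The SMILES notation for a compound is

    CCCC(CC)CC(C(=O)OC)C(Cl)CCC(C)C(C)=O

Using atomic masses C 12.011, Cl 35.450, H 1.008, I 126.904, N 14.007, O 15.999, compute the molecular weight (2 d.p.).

318.88 g/mol

First, the molecular formula is C17H31ClO3 (counting implicit H from valence).
  C: 17 × 12.011 = 204.187
  Cl: 1 × 35.450 = 35.450
  H: 31 × 1.008 = 31.248
  O: 3 × 15.999 = 47.997
Sum: 17×12.011 + 1×35.450 + 31×1.008 + 3×15.999 = 318.882 → 318.88 g/mol.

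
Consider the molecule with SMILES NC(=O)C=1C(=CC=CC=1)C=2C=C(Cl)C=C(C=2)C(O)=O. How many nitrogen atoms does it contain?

1

Scan the SMILES for N atoms (remember two-letter symbols like Cl and Br are single atoms).
Nitrogen count: 1.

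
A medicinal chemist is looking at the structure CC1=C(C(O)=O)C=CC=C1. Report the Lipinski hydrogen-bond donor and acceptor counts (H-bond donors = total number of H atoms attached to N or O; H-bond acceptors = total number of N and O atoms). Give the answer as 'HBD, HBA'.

1, 2

Donors: find every N or O and count the H atoms it carries.
  atom 5 (O): bond orders sum to 1 → 1 H
  atom 6 (O): bond orders sum to 2 → 0 H
Lipinski HBD = 1.
Acceptors: N atoms = 0, O atoms = 2 → HBA = 2.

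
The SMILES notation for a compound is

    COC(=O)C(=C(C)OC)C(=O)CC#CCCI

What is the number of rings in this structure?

In SMILES, each pair of matching ring-closure digits denotes one ring-closing bond; the number of such bonds equals the number of independent rings.
Ring-closure bonds here: 0.

0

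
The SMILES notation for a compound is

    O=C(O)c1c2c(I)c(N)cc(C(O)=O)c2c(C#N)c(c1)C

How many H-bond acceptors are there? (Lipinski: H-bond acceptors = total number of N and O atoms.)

N atoms: 2; O atoms: 4.
Lipinski HBA = 2 + 4 = 6.

6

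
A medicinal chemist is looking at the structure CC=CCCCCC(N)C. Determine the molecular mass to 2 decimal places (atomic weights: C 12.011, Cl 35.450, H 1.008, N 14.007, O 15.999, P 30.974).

First, the molecular formula is C9H19N (counting implicit H from valence).
  C: 9 × 12.011 = 108.099
  H: 19 × 1.008 = 19.152
  N: 1 × 14.007 = 14.007
Sum: 9×12.011 + 19×1.008 + 1×14.007 = 141.258 → 141.26 g/mol.

141.26 g/mol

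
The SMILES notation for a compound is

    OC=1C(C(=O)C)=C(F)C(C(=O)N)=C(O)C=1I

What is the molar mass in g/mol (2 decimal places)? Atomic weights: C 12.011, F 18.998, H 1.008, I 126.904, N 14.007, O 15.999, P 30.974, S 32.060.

First, the molecular formula is C9H7FINO4 (counting implicit H from valence).
  C: 9 × 12.011 = 108.099
  F: 1 × 18.998 = 18.998
  H: 7 × 1.008 = 7.056
  I: 1 × 126.904 = 126.904
  N: 1 × 14.007 = 14.007
  O: 4 × 15.999 = 63.996
Sum: 9×12.011 + 1×18.998 + 7×1.008 + 1×126.904 + 1×14.007 + 4×15.999 = 339.060 → 339.06 g/mol.

339.06 g/mol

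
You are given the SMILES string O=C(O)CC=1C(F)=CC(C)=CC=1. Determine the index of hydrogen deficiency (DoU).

Molecular formula: C9H9FO2.
DoU = (2C + 2 + N − H − X) / 2, where X is the halogen count and O/S are ignored.
    = (2·9 + 2 + 0 − 9 − 1) / 2 = 10 / 2 = 5.

5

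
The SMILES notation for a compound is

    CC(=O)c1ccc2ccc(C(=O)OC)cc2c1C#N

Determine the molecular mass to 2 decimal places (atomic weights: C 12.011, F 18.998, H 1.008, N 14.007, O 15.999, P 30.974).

253.26 g/mol

First, the molecular formula is C15H11NO3 (counting implicit H from valence).
  C: 15 × 12.011 = 180.165
  H: 11 × 1.008 = 11.088
  N: 1 × 14.007 = 14.007
  O: 3 × 15.999 = 47.997
Sum: 15×12.011 + 11×1.008 + 1×14.007 + 3×15.999 = 253.257 → 253.26 g/mol.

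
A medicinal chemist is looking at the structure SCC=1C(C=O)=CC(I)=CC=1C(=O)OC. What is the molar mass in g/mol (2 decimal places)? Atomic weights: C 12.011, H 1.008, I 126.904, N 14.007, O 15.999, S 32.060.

336.14 g/mol

First, the molecular formula is C10H9IO3S (counting implicit H from valence).
  C: 10 × 12.011 = 120.110
  H: 9 × 1.008 = 9.072
  I: 1 × 126.904 = 126.904
  O: 3 × 15.999 = 47.997
  S: 1 × 32.060 = 32.060
Sum: 10×12.011 + 9×1.008 + 1×126.904 + 3×15.999 + 1×32.060 = 336.143 → 336.14 g/mol.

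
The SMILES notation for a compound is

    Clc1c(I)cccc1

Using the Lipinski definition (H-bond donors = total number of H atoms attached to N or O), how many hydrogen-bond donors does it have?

0

Donors: find every N or O and count the H atoms it carries.
  (no N or O atoms present)
Lipinski HBD = 0.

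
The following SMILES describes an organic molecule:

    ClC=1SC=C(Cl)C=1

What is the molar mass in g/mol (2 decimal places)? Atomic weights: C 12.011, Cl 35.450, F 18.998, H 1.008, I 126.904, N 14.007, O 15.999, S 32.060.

153.02 g/mol

First, the molecular formula is C4H2Cl2S (counting implicit H from valence).
  C: 4 × 12.011 = 48.044
  Cl: 2 × 35.450 = 70.900
  H: 2 × 1.008 = 2.016
  S: 1 × 32.060 = 32.060
Sum: 4×12.011 + 2×35.450 + 2×1.008 + 1×32.060 = 153.020 → 153.02 g/mol.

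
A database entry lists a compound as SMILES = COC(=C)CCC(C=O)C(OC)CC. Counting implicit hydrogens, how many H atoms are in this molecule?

Walk through each heavy atom and fill implicit hydrogens from standard valence (C 4, N 3, O 2, S 2, halogen 1):
  atom 1: C, bond orders sum to 1 (valence 4) → 3 H
  atom 2: O, bond orders sum to 2 (valence 2) → 0 H
  atom 3: C, bond orders sum to 4 (valence 4) → 0 H
  atom 4: C, bond orders sum to 2 (valence 4) → 2 H
  atom 5: C, bond orders sum to 2 (valence 4) → 2 H
  atom 6: C, bond orders sum to 2 (valence 4) → 2 H
  atom 7: C, bond orders sum to 3 (valence 4) → 1 H
  atom 8: C, bond orders sum to 3 (valence 4) → 1 H
  atom 9: O, bond orders sum to 2 (valence 2) → 0 H
  atom 10: C, bond orders sum to 3 (valence 4) → 1 H
  atom 11: O, bond orders sum to 2 (valence 2) → 0 H
  atom 12: C, bond orders sum to 1 (valence 4) → 3 H
  atom 13: C, bond orders sum to 2 (valence 4) → 2 H
  atom 14: C, bond orders sum to 1 (valence 4) → 3 H
Total hydrogens: 20.

20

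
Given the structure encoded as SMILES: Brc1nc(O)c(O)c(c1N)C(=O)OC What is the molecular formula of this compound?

Walk through each heavy atom and fill implicit hydrogens from standard valence (C 4, N 3, O 2, S 2, halogen 1); for lowercase aromatic atoms, an aromatic c carries 1 H when it has two neighbours and 0 H with three, and aromatic n carries 0 H:
  atom 1: Br (halogen, monovalent) → 0 H
  atom 2: aromatic c, 3 neighbours → 0 H
  atom 3: aromatic n, 2 neighbours → 0 H
  atom 4: aromatic c, 3 neighbours → 0 H
  atom 5: O, bond orders sum to 1 (valence 2) → 1 H
  atom 6: aromatic c, 3 neighbours → 0 H
  atom 7: O, bond orders sum to 1 (valence 2) → 1 H
  atom 8: aromatic c, 3 neighbours → 0 H
  atom 9: aromatic c, 3 neighbours → 0 H
  atom 10: N, bond orders sum to 1 (valence 3) → 2 H
  atom 11: C, bond orders sum to 4 (valence 4) → 0 H
  atom 12: O, bond orders sum to 2 (valence 2) → 0 H
  atom 13: O, bond orders sum to 2 (valence 2) → 0 H
  atom 14: C, bond orders sum to 1 (valence 4) → 3 H
Totals → C:7, H:7, Br:1, N:2, O:4.

C7H7BrN2O4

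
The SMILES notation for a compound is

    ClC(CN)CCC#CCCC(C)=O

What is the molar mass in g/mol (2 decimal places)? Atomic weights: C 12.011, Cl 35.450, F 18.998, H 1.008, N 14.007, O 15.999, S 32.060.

First, the molecular formula is C10H16ClNO (counting implicit H from valence).
  C: 10 × 12.011 = 120.110
  Cl: 1 × 35.450 = 35.450
  H: 16 × 1.008 = 16.128
  N: 1 × 14.007 = 14.007
  O: 1 × 15.999 = 15.999
Sum: 10×12.011 + 1×35.450 + 16×1.008 + 1×14.007 + 1×15.999 = 201.694 → 201.69 g/mol.

201.69 g/mol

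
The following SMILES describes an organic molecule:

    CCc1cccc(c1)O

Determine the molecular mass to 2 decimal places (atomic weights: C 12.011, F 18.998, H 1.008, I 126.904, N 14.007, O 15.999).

122.17 g/mol

First, the molecular formula is C8H10O (counting implicit H from valence).
  C: 8 × 12.011 = 96.088
  H: 10 × 1.008 = 10.080
  O: 1 × 15.999 = 15.999
Sum: 8×12.011 + 10×1.008 + 1×15.999 = 122.167 → 122.17 g/mol.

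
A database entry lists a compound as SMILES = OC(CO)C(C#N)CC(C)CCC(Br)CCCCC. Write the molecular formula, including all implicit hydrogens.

C15H28BrNO2

Walk through each heavy atom and fill implicit hydrogens from standard valence (C 4, N 3, O 2, S 2, halogen 1):
  atom 1: O, bond orders sum to 1 (valence 2) → 1 H
  atom 2: C, bond orders sum to 3 (valence 4) → 1 H
  atom 3: C, bond orders sum to 2 (valence 4) → 2 H
  atom 4: O, bond orders sum to 1 (valence 2) → 1 H
  atom 5: C, bond orders sum to 3 (valence 4) → 1 H
  atom 6: C, bond orders sum to 4 (valence 4) → 0 H
  atom 7: N, bond orders sum to 3 (valence 3) → 0 H
  atom 8: C, bond orders sum to 2 (valence 4) → 2 H
  atom 9: C, bond orders sum to 3 (valence 4) → 1 H
  atom 10: C, bond orders sum to 1 (valence 4) → 3 H
  atom 11: C, bond orders sum to 2 (valence 4) → 2 H
  atom 12: C, bond orders sum to 2 (valence 4) → 2 H
  atom 13: C, bond orders sum to 3 (valence 4) → 1 H
  atom 14: Br (halogen, monovalent) → 0 H
  atom 15: C, bond orders sum to 2 (valence 4) → 2 H
  atom 16: C, bond orders sum to 2 (valence 4) → 2 H
  atom 17: C, bond orders sum to 2 (valence 4) → 2 H
  atom 18: C, bond orders sum to 2 (valence 4) → 2 H
  atom 19: C, bond orders sum to 1 (valence 4) → 3 H
Totals → C:15, H:28, Br:1, N:1, O:2.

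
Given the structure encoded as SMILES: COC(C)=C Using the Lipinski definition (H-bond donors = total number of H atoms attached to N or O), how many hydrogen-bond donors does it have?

Donors: find every N or O and count the H atoms it carries.
  atom 2 (O): bond orders sum to 2 → 0 H
Lipinski HBD = 0.

0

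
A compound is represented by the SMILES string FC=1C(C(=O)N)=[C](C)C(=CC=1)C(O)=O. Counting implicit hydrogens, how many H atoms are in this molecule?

Walk through each heavy atom and fill implicit hydrogens from standard valence (C 4, N 3, O 2, S 2, halogen 1):
  atom 1: F (halogen, monovalent) → 0 H
  atom 2: C, bond orders sum to 4 (valence 4) → 0 H
  atom 3: C, bond orders sum to 4 (valence 4) → 0 H
  atom 4: C, bond orders sum to 4 (valence 4) → 0 H
  atom 5: O, bond orders sum to 2 (valence 2) → 0 H
  atom 6: N, bond orders sum to 1 (valence 3) → 2 H
  atom 7: C with explicit H count 0
  atom 8: C, bond orders sum to 1 (valence 4) → 3 H
  atom 9: C, bond orders sum to 4 (valence 4) → 0 H
  atom 10: C, bond orders sum to 3 (valence 4) → 1 H
  atom 11: C, bond orders sum to 3 (valence 4) → 1 H
  atom 12: C, bond orders sum to 4 (valence 4) → 0 H
  atom 13: O, bond orders sum to 1 (valence 2) → 1 H
  atom 14: O, bond orders sum to 2 (valence 2) → 0 H
Total hydrogens: 8.

8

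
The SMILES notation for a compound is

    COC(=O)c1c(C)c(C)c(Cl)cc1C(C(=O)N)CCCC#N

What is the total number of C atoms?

Count every carbon token in the SMILES (each C, including those in ring-closure positions and inside branches).
Carbon count: 16.

16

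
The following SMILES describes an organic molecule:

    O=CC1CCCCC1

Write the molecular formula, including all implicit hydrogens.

C7H12O

Walk through each heavy atom and fill implicit hydrogens from standard valence (C 4, N 3, O 2, S 2, halogen 1):
  atom 1: O, bond orders sum to 2 (valence 2) → 0 H
  atom 2: C, bond orders sum to 3 (valence 4) → 1 H
  atom 3: C, bond orders sum to 3 (valence 4) → 1 H
  atom 4: C, bond orders sum to 2 (valence 4) → 2 H
  atom 5: C, bond orders sum to 2 (valence 4) → 2 H
  atom 6: C, bond orders sum to 2 (valence 4) → 2 H
  atom 7: C, bond orders sum to 2 (valence 4) → 2 H
  atom 8: C, bond orders sum to 2 (valence 4) → 2 H
Totals → C:7, H:12, O:1.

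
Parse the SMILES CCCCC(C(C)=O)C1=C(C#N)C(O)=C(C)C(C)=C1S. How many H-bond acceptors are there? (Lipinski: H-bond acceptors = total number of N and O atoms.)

N atoms: 1; O atoms: 2.
Lipinski HBA = 1 + 2 = 3.

3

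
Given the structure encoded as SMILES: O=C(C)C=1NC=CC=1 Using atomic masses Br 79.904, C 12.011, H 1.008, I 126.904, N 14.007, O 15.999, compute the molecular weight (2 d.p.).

First, the molecular formula is C6H7NO (counting implicit H from valence).
  C: 6 × 12.011 = 72.066
  H: 7 × 1.008 = 7.056
  N: 1 × 14.007 = 14.007
  O: 1 × 15.999 = 15.999
Sum: 6×12.011 + 7×1.008 + 1×14.007 + 1×15.999 = 109.128 → 109.13 g/mol.

109.13 g/mol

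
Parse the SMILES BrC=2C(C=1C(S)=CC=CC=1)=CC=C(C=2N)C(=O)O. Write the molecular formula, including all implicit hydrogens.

Walk through each heavy atom and fill implicit hydrogens from standard valence (C 4, N 3, O 2, S 2, halogen 1):
  atom 1: Br (halogen, monovalent) → 0 H
  atom 2: C, bond orders sum to 4 (valence 4) → 0 H
  atom 3: C, bond orders sum to 4 (valence 4) → 0 H
  atom 4: C, bond orders sum to 4 (valence 4) → 0 H
  atom 5: C, bond orders sum to 4 (valence 4) → 0 H
  atom 6: S, bond orders sum to 1 (valence 2) → 1 H
  atom 7: C, bond orders sum to 3 (valence 4) → 1 H
  atom 8: C, bond orders sum to 3 (valence 4) → 1 H
  atom 9: C, bond orders sum to 3 (valence 4) → 1 H
  atom 10: C, bond orders sum to 3 (valence 4) → 1 H
  atom 11: C, bond orders sum to 3 (valence 4) → 1 H
  atom 12: C, bond orders sum to 3 (valence 4) → 1 H
  atom 13: C, bond orders sum to 4 (valence 4) → 0 H
  atom 14: C, bond orders sum to 4 (valence 4) → 0 H
  atom 15: N, bond orders sum to 1 (valence 3) → 2 H
  atom 16: C, bond orders sum to 4 (valence 4) → 0 H
  atom 17: O, bond orders sum to 2 (valence 2) → 0 H
  atom 18: O, bond orders sum to 1 (valence 2) → 1 H
Totals → C:13, H:10, Br:1, N:1, O:2, S:1.
In Hill order: C13H10BrNO2S.

C13H10BrNO2S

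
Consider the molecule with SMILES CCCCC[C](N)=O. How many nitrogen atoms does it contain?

1

Scan the SMILES for N atoms (remember two-letter symbols like Cl and Br are single atoms).
Nitrogen count: 1.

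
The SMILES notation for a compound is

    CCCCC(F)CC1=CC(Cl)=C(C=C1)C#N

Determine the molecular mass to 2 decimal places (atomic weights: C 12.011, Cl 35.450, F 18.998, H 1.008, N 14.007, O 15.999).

First, the molecular formula is C13H15ClFN (counting implicit H from valence).
  C: 13 × 12.011 = 156.143
  Cl: 1 × 35.450 = 35.450
  F: 1 × 18.998 = 18.998
  H: 15 × 1.008 = 15.120
  N: 1 × 14.007 = 14.007
Sum: 13×12.011 + 1×35.450 + 1×18.998 + 15×1.008 + 1×14.007 = 239.718 → 239.72 g/mol.

239.72 g/mol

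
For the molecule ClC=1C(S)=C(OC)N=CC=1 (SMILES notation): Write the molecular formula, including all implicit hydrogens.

C6H6ClNOS

Walk through each heavy atom and fill implicit hydrogens from standard valence (C 4, N 3, O 2, S 2, halogen 1):
  atom 1: Cl (halogen, monovalent) → 0 H
  atom 2: C, bond orders sum to 4 (valence 4) → 0 H
  atom 3: C, bond orders sum to 4 (valence 4) → 0 H
  atom 4: S, bond orders sum to 1 (valence 2) → 1 H
  atom 5: C, bond orders sum to 4 (valence 4) → 0 H
  atom 6: O, bond orders sum to 2 (valence 2) → 0 H
  atom 7: C, bond orders sum to 1 (valence 4) → 3 H
  atom 8: N, bond orders sum to 3 (valence 3) → 0 H
  atom 9: C, bond orders sum to 3 (valence 4) → 1 H
  atom 10: C, bond orders sum to 3 (valence 4) → 1 H
Totals → C:6, H:6, Cl:1, N:1, O:1, S:1.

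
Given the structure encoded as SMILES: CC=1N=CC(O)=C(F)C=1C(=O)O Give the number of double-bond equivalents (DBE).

Molecular formula: C7H6FNO3.
DoU = (2C + 2 + N − H − X) / 2, where X is the halogen count and O/S are ignored.
    = (2·7 + 2 + 1 − 6 − 1) / 2 = 10 / 2 = 5.

5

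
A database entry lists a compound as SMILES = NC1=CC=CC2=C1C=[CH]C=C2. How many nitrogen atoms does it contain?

Scan the SMILES for N atoms (remember two-letter symbols like Cl and Br are single atoms).
Nitrogen count: 1.

1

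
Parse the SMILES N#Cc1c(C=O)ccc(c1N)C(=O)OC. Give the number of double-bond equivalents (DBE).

Molecular formula: C10H8N2O3.
DoU = (2C + 2 + N − H − X) / 2, where X is the halogen count and O/S are ignored.
    = (2·10 + 2 + 2 − 8 − 0) / 2 = 16 / 2 = 8.

8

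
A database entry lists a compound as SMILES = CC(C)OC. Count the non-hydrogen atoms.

5

Every atom symbol written in the SMILES (organic subset) is one heavy atom; implicit H are not written.
Heavy atoms by element → C:4, O:1.
Total: 5.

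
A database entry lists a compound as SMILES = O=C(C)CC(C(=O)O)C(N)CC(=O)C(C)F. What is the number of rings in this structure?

0

In SMILES, each pair of matching ring-closure digits denotes one ring-closing bond; the number of such bonds equals the number of independent rings.
Ring-closure bonds here: 0.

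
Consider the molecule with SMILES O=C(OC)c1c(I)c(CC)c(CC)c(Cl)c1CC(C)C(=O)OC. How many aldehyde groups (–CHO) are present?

0

Scan the SMILES for the aldehyde motif — none present.
Groups that are present: 2 ester.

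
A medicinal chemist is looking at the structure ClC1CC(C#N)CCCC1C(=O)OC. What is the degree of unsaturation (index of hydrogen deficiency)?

4

Degree of unsaturation = (number of rings) + (number of π bonds).
Ring closures in the SMILES: 1.
π bonds: 1 double bond (each 1 DoU), 1 triple bond (each 2 DoU) → 3 DoU from unsaturation.
Total DoU = 1 + 3 = 4.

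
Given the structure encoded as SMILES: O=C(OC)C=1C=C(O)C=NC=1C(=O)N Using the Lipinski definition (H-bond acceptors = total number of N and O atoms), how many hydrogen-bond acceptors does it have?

6

N atoms: 2; O atoms: 4.
Lipinski HBA = 2 + 4 = 6.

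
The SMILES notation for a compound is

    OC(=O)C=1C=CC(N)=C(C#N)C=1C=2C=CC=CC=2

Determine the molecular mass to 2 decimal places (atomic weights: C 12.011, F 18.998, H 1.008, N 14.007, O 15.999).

238.25 g/mol

First, the molecular formula is C14H10N2O2 (counting implicit H from valence).
  C: 14 × 12.011 = 168.154
  H: 10 × 1.008 = 10.080
  N: 2 × 14.007 = 28.014
  O: 2 × 15.999 = 31.998
Sum: 14×12.011 + 10×1.008 + 2×14.007 + 2×15.999 = 238.246 → 238.25 g/mol.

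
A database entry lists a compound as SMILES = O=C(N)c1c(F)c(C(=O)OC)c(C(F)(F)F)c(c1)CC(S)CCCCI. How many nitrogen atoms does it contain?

1

Scan the SMILES for N atoms (remember two-letter symbols like Cl and Br are single atoms).
Nitrogen count: 1.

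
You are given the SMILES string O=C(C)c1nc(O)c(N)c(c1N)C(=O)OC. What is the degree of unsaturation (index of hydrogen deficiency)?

Molecular formula: C9H11N3O4.
DoU = (2C + 2 + N − H − X) / 2, where X is the halogen count and O/S are ignored.
    = (2·9 + 2 + 3 − 11 − 0) / 2 = 12 / 2 = 6.

6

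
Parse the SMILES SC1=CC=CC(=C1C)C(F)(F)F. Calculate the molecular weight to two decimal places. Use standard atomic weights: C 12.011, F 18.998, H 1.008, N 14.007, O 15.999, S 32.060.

First, the molecular formula is C8H7F3S (counting implicit H from valence).
  C: 8 × 12.011 = 96.088
  F: 3 × 18.998 = 56.994
  H: 7 × 1.008 = 7.056
  S: 1 × 32.060 = 32.060
Sum: 8×12.011 + 3×18.998 + 7×1.008 + 1×32.060 = 192.198 → 192.20 g/mol.

192.20 g/mol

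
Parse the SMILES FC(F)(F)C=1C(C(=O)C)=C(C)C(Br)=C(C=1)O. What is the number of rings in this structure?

1

In SMILES, each pair of matching ring-closure digits denotes one ring-closing bond; the number of such bonds equals the number of independent rings.
Ring-closure bonds here: 1.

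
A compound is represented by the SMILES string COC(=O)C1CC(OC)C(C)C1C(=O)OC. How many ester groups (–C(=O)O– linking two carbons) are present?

The ester motif appears at heavy-atom positions 3, 13 in the SMILES.
Other groups present: 1 ether.
Ester count: 2.

2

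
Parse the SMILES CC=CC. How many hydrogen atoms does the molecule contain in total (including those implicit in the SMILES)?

8

Walk through each heavy atom and fill implicit hydrogens from standard valence (C 4, N 3, O 2, S 2, halogen 1):
  atom 1: C, bond orders sum to 1 (valence 4) → 3 H
  atom 2: C, bond orders sum to 3 (valence 4) → 1 H
  atom 3: C, bond orders sum to 3 (valence 4) → 1 H
  atom 4: C, bond orders sum to 1 (valence 4) → 3 H
Total hydrogens: 8.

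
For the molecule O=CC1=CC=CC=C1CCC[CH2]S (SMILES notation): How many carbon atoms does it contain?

11

Count every carbon token in the SMILES (each C, including those in ring-closure positions and inside branches).
Carbon count: 11.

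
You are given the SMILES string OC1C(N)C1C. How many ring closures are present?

In SMILES, each pair of matching ring-closure digits denotes one ring-closing bond; the number of such bonds equals the number of independent rings.
Ring-closure bonds here: 1.

1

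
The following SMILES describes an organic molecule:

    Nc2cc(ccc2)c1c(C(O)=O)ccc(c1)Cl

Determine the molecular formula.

C13H10ClNO2

Walk through each heavy atom and fill implicit hydrogens from standard valence (C 4, N 3, O 2, S 2, halogen 1); for lowercase aromatic atoms, an aromatic c carries 1 H when it has two neighbours and 0 H with three, and aromatic n carries 0 H:
  atom 1: N, bond orders sum to 1 (valence 3) → 2 H
  atom 2: aromatic c, 3 neighbours → 0 H
  atom 3: aromatic c, 2 neighbours → 1 H
  atom 4: aromatic c, 3 neighbours → 0 H
  atom 5: aromatic c, 2 neighbours → 1 H
  atom 6: aromatic c, 2 neighbours → 1 H
  atom 7: aromatic c, 2 neighbours → 1 H
  atom 8: aromatic c, 3 neighbours → 0 H
  atom 9: aromatic c, 3 neighbours → 0 H
  atom 10: C, bond orders sum to 4 (valence 4) → 0 H
  atom 11: O, bond orders sum to 1 (valence 2) → 1 H
  atom 12: O, bond orders sum to 2 (valence 2) → 0 H
  atom 13: aromatic c, 2 neighbours → 1 H
  atom 14: aromatic c, 2 neighbours → 1 H
  atom 15: aromatic c, 3 neighbours → 0 H
  atom 16: aromatic c, 2 neighbours → 1 H
  atom 17: Cl (halogen, monovalent) → 0 H
Totals → C:13, H:10, Cl:1, N:1, O:2.
In Hill order: C13H10ClNO2.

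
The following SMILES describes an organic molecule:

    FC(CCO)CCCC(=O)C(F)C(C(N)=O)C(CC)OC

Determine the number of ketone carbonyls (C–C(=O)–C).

1

The ketone motif appears at heavy-atom position 9 in the SMILES.
Other groups present: 1 amide, 1 ether, 1 hydroxyl.
Ketone count: 1.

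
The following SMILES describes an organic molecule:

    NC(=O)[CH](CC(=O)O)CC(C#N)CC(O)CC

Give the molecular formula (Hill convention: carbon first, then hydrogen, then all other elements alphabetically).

Walk through each heavy atom and fill implicit hydrogens from standard valence (C 4, N 3, O 2, S 2, halogen 1):
  atom 1: N, bond orders sum to 1 (valence 3) → 2 H
  atom 2: C, bond orders sum to 4 (valence 4) → 0 H
  atom 3: O, bond orders sum to 2 (valence 2) → 0 H
  atom 4: C with explicit H count 1
  atom 5: C, bond orders sum to 2 (valence 4) → 2 H
  atom 6: C, bond orders sum to 4 (valence 4) → 0 H
  atom 7: O, bond orders sum to 2 (valence 2) → 0 H
  atom 8: O, bond orders sum to 1 (valence 2) → 1 H
  atom 9: C, bond orders sum to 2 (valence 4) → 2 H
  atom 10: C, bond orders sum to 3 (valence 4) → 1 H
  atom 11: C, bond orders sum to 4 (valence 4) → 0 H
  atom 12: N, bond orders sum to 3 (valence 3) → 0 H
  atom 13: C, bond orders sum to 2 (valence 4) → 2 H
  atom 14: C, bond orders sum to 3 (valence 4) → 1 H
  atom 15: O, bond orders sum to 1 (valence 2) → 1 H
  atom 16: C, bond orders sum to 2 (valence 4) → 2 H
  atom 17: C, bond orders sum to 1 (valence 4) → 3 H
Totals → C:11, H:18, N:2, O:4.

C11H18N2O4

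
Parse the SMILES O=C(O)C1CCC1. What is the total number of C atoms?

Count every carbon token in the SMILES (each C, including those in ring-closure positions and inside branches).
Carbon count: 5.

5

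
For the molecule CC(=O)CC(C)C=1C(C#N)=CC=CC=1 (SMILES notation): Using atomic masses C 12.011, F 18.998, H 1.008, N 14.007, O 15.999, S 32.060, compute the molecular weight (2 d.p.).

187.24 g/mol

First, the molecular formula is C12H13NO (counting implicit H from valence).
  C: 12 × 12.011 = 144.132
  H: 13 × 1.008 = 13.104
  N: 1 × 14.007 = 14.007
  O: 1 × 15.999 = 15.999
Sum: 12×12.011 + 13×1.008 + 1×14.007 + 1×15.999 = 187.242 → 187.24 g/mol.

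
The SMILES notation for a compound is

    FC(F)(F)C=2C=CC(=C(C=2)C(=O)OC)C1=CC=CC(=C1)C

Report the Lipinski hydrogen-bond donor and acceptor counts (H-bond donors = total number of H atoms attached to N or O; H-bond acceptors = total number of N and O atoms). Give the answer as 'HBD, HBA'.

0, 2

Donors: find every N or O and count the H atoms it carries.
  atom 12 (O): bond orders sum to 2 → 0 H
  atom 13 (O): bond orders sum to 2 → 0 H
Lipinski HBD = 0.
Acceptors: N atoms = 0, O atoms = 2 → HBA = 2.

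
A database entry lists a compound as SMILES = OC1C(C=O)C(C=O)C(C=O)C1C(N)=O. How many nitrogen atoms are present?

Scan the SMILES for N atoms (remember two-letter symbols like Cl and Br are single atoms).
Nitrogen count: 1.

1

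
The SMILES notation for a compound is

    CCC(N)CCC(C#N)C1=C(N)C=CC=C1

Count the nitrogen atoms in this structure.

Scan the SMILES for N atoms (remember two-letter symbols like Cl and Br are single atoms).
Nitrogen count: 3.

3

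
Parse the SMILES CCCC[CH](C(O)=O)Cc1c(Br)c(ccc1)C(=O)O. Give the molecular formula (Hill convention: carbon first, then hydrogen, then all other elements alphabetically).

Walk through each heavy atom and fill implicit hydrogens from standard valence (C 4, N 3, O 2, S 2, halogen 1); for lowercase aromatic atoms, an aromatic c carries 1 H when it has two neighbours and 0 H with three, and aromatic n carries 0 H:
  atom 1: C, bond orders sum to 1 (valence 4) → 3 H
  atom 2: C, bond orders sum to 2 (valence 4) → 2 H
  atom 3: C, bond orders sum to 2 (valence 4) → 2 H
  atom 4: C, bond orders sum to 2 (valence 4) → 2 H
  atom 5: C with explicit H count 1
  atom 6: C, bond orders sum to 4 (valence 4) → 0 H
  atom 7: O, bond orders sum to 1 (valence 2) → 1 H
  atom 8: O, bond orders sum to 2 (valence 2) → 0 H
  atom 9: C, bond orders sum to 2 (valence 4) → 2 H
  atom 10: aromatic c, 3 neighbours → 0 H
  atom 11: aromatic c, 3 neighbours → 0 H
  atom 12: Br (halogen, monovalent) → 0 H
  atom 13: aromatic c, 3 neighbours → 0 H
  atom 14: aromatic c, 2 neighbours → 1 H
  atom 15: aromatic c, 2 neighbours → 1 H
  atom 16: aromatic c, 2 neighbours → 1 H
  atom 17: C, bond orders sum to 4 (valence 4) → 0 H
  atom 18: O, bond orders sum to 2 (valence 2) → 0 H
  atom 19: O, bond orders sum to 1 (valence 2) → 1 H
Totals → C:14, H:17, Br:1, O:4.

C14H17BrO4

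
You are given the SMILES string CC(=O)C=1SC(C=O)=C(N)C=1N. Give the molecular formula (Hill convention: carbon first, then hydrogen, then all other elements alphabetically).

C7H8N2O2S

Walk through each heavy atom and fill implicit hydrogens from standard valence (C 4, N 3, O 2, S 2, halogen 1):
  atom 1: C, bond orders sum to 1 (valence 4) → 3 H
  atom 2: C, bond orders sum to 4 (valence 4) → 0 H
  atom 3: O, bond orders sum to 2 (valence 2) → 0 H
  atom 4: C, bond orders sum to 4 (valence 4) → 0 H
  atom 5: S, bond orders sum to 2 (valence 2) → 0 H
  atom 6: C, bond orders sum to 4 (valence 4) → 0 H
  atom 7: C, bond orders sum to 3 (valence 4) → 1 H
  atom 8: O, bond orders sum to 2 (valence 2) → 0 H
  atom 9: C, bond orders sum to 4 (valence 4) → 0 H
  atom 10: N, bond orders sum to 1 (valence 3) → 2 H
  atom 11: C, bond orders sum to 4 (valence 4) → 0 H
  atom 12: N, bond orders sum to 1 (valence 3) → 2 H
Totals → C:7, H:8, N:2, O:2, S:1.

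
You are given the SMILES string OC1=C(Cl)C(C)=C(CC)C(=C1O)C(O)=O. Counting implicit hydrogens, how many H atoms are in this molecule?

Walk through each heavy atom and fill implicit hydrogens from standard valence (C 4, N 3, O 2, S 2, halogen 1):
  atom 1: O, bond orders sum to 1 (valence 2) → 1 H
  atom 2: C, bond orders sum to 4 (valence 4) → 0 H
  atom 3: C, bond orders sum to 4 (valence 4) → 0 H
  atom 4: Cl (halogen, monovalent) → 0 H
  atom 5: C, bond orders sum to 4 (valence 4) → 0 H
  atom 6: C, bond orders sum to 1 (valence 4) → 3 H
  atom 7: C, bond orders sum to 4 (valence 4) → 0 H
  atom 8: C, bond orders sum to 2 (valence 4) → 2 H
  atom 9: C, bond orders sum to 1 (valence 4) → 3 H
  atom 10: C, bond orders sum to 4 (valence 4) → 0 H
  atom 11: C, bond orders sum to 4 (valence 4) → 0 H
  atom 12: O, bond orders sum to 1 (valence 2) → 1 H
  atom 13: C, bond orders sum to 4 (valence 4) → 0 H
  atom 14: O, bond orders sum to 1 (valence 2) → 1 H
  atom 15: O, bond orders sum to 2 (valence 2) → 0 H
Total hydrogens: 11.

11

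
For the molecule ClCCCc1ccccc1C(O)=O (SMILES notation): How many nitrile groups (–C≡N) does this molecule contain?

0

Scan the SMILES for the nitrile motif — none present.
Groups that are present: 1 carboxylic acid.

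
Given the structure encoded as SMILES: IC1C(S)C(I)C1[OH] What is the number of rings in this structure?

1

In SMILES, each pair of matching ring-closure digits denotes one ring-closing bond; the number of such bonds equals the number of independent rings.
Ring-closure bonds here: 1.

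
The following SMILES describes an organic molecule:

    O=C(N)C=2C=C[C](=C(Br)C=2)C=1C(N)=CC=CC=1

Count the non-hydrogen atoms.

17

Every atom symbol written in the SMILES (organic subset) is one heavy atom; implicit H are not written.
Heavy atoms by element → Br:1, C:13, N:2, O:1.
Total: 17.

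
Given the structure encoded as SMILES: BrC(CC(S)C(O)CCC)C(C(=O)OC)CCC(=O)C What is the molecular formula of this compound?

Walk through each heavy atom and fill implicit hydrogens from standard valence (C 4, N 3, O 2, S 2, halogen 1):
  atom 1: Br (halogen, monovalent) → 0 H
  atom 2: C, bond orders sum to 3 (valence 4) → 1 H
  atom 3: C, bond orders sum to 2 (valence 4) → 2 H
  atom 4: C, bond orders sum to 3 (valence 4) → 1 H
  atom 5: S, bond orders sum to 1 (valence 2) → 1 H
  atom 6: C, bond orders sum to 3 (valence 4) → 1 H
  atom 7: O, bond orders sum to 1 (valence 2) → 1 H
  atom 8: C, bond orders sum to 2 (valence 4) → 2 H
  atom 9: C, bond orders sum to 2 (valence 4) → 2 H
  atom 10: C, bond orders sum to 1 (valence 4) → 3 H
  atom 11: C, bond orders sum to 3 (valence 4) → 1 H
  atom 12: C, bond orders sum to 4 (valence 4) → 0 H
  atom 13: O, bond orders sum to 2 (valence 2) → 0 H
  atom 14: O, bond orders sum to 2 (valence 2) → 0 H
  atom 15: C, bond orders sum to 1 (valence 4) → 3 H
  atom 16: C, bond orders sum to 2 (valence 4) → 2 H
  atom 17: C, bond orders sum to 2 (valence 4) → 2 H
  atom 18: C, bond orders sum to 4 (valence 4) → 0 H
  atom 19: O, bond orders sum to 2 (valence 2) → 0 H
  atom 20: C, bond orders sum to 1 (valence 4) → 3 H
Totals → C:14, H:25, Br:1, O:4, S:1.
In Hill order: C14H25BrO4S.

C14H25BrO4S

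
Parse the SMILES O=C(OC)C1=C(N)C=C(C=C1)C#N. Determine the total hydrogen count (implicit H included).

8

Walk through each heavy atom and fill implicit hydrogens from standard valence (C 4, N 3, O 2, S 2, halogen 1):
  atom 1: O, bond orders sum to 2 (valence 2) → 0 H
  atom 2: C, bond orders sum to 4 (valence 4) → 0 H
  atom 3: O, bond orders sum to 2 (valence 2) → 0 H
  atom 4: C, bond orders sum to 1 (valence 4) → 3 H
  atom 5: C, bond orders sum to 4 (valence 4) → 0 H
  atom 6: C, bond orders sum to 4 (valence 4) → 0 H
  atom 7: N, bond orders sum to 1 (valence 3) → 2 H
  atom 8: C, bond orders sum to 3 (valence 4) → 1 H
  atom 9: C, bond orders sum to 4 (valence 4) → 0 H
  atom 10: C, bond orders sum to 3 (valence 4) → 1 H
  atom 11: C, bond orders sum to 3 (valence 4) → 1 H
  atom 12: C, bond orders sum to 4 (valence 4) → 0 H
  atom 13: N, bond orders sum to 3 (valence 3) → 0 H
Total hydrogens: 8.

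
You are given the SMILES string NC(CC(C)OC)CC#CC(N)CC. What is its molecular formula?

C11H22N2O

Walk through each heavy atom and fill implicit hydrogens from standard valence (C 4, N 3, O 2, S 2, halogen 1):
  atom 1: N, bond orders sum to 1 (valence 3) → 2 H
  atom 2: C, bond orders sum to 3 (valence 4) → 1 H
  atom 3: C, bond orders sum to 2 (valence 4) → 2 H
  atom 4: C, bond orders sum to 3 (valence 4) → 1 H
  atom 5: C, bond orders sum to 1 (valence 4) → 3 H
  atom 6: O, bond orders sum to 2 (valence 2) → 0 H
  atom 7: C, bond orders sum to 1 (valence 4) → 3 H
  atom 8: C, bond orders sum to 2 (valence 4) → 2 H
  atom 9: C, bond orders sum to 4 (valence 4) → 0 H
  atom 10: C, bond orders sum to 4 (valence 4) → 0 H
  atom 11: C, bond orders sum to 3 (valence 4) → 1 H
  atom 12: N, bond orders sum to 1 (valence 3) → 2 H
  atom 13: C, bond orders sum to 2 (valence 4) → 2 H
  atom 14: C, bond orders sum to 1 (valence 4) → 3 H
Totals → C:11, H:22, N:2, O:1.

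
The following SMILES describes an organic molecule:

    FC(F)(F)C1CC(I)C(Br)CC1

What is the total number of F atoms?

Scan the SMILES for F atoms (remember two-letter symbols like Cl and Br are single atoms).
Fluorine count: 3.

3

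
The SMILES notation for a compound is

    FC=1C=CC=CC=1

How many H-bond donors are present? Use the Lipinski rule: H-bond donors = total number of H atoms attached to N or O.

0

Donors: find every N or O and count the H atoms it carries.
  (no N or O atoms present)
Lipinski HBD = 0.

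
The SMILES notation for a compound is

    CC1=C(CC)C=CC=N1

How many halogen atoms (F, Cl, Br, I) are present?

Scan the SMILES for the halogen motif — none present.

0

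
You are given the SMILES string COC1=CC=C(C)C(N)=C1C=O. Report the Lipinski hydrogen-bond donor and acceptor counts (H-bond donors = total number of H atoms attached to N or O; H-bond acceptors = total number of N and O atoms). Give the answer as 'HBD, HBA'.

Donors: find every N or O and count the H atoms it carries.
  atom 2 (O): bond orders sum to 2 → 0 H
  atom 9 (N): bond orders sum to 1 → 2 H
  atom 12 (O): bond orders sum to 2 → 0 H
Lipinski HBD = 2.
Acceptors: N atoms = 1, O atoms = 2 → HBA = 3.

2, 3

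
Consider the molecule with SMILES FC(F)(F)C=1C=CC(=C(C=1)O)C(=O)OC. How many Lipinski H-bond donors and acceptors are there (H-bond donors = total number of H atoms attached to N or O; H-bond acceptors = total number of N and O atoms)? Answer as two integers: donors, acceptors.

Donors: find every N or O and count the H atoms it carries.
  atom 11 (O): bond orders sum to 1 → 1 H
  atom 13 (O): bond orders sum to 2 → 0 H
  atom 14 (O): bond orders sum to 2 → 0 H
Lipinski HBD = 1.
Acceptors: N atoms = 0, O atoms = 3 → HBA = 3.

1, 3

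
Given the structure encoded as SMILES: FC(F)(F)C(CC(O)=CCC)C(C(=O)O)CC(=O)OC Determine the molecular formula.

C12H17F3O5

Walk through each heavy atom and fill implicit hydrogens from standard valence (C 4, N 3, O 2, S 2, halogen 1):
  atom 1: F (halogen, monovalent) → 0 H
  atom 2: C, bond orders sum to 4 (valence 4) → 0 H
  atom 3: F (halogen, monovalent) → 0 H
  atom 4: F (halogen, monovalent) → 0 H
  atom 5: C, bond orders sum to 3 (valence 4) → 1 H
  atom 6: C, bond orders sum to 2 (valence 4) → 2 H
  atom 7: C, bond orders sum to 4 (valence 4) → 0 H
  atom 8: O, bond orders sum to 1 (valence 2) → 1 H
  atom 9: C, bond orders sum to 3 (valence 4) → 1 H
  atom 10: C, bond orders sum to 2 (valence 4) → 2 H
  atom 11: C, bond orders sum to 1 (valence 4) → 3 H
  atom 12: C, bond orders sum to 3 (valence 4) → 1 H
  atom 13: C, bond orders sum to 4 (valence 4) → 0 H
  atom 14: O, bond orders sum to 2 (valence 2) → 0 H
  atom 15: O, bond orders sum to 1 (valence 2) → 1 H
  atom 16: C, bond orders sum to 2 (valence 4) → 2 H
  atom 17: C, bond orders sum to 4 (valence 4) → 0 H
  atom 18: O, bond orders sum to 2 (valence 2) → 0 H
  atom 19: O, bond orders sum to 2 (valence 2) → 0 H
  atom 20: C, bond orders sum to 1 (valence 4) → 3 H
Totals → C:12, H:17, F:3, O:5.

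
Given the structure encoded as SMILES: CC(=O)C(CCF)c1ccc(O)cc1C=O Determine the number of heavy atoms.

16

Every atom symbol written in the SMILES (organic subset) is one heavy atom; implicit H are not written.
Heavy atoms by element → C:12, F:1, O:3.
Total: 16.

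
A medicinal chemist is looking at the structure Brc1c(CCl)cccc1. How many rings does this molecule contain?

1

In SMILES, each pair of matching ring-closure digits denotes one ring-closing bond; the number of such bonds equals the number of independent rings.
Ring-closure bonds here: 1.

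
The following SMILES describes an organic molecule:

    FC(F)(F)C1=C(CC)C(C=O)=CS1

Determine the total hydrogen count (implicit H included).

Walk through each heavy atom and fill implicit hydrogens from standard valence (C 4, N 3, O 2, S 2, halogen 1):
  atom 1: F (halogen, monovalent) → 0 H
  atom 2: C, bond orders sum to 4 (valence 4) → 0 H
  atom 3: F (halogen, monovalent) → 0 H
  atom 4: F (halogen, monovalent) → 0 H
  atom 5: C, bond orders sum to 4 (valence 4) → 0 H
  atom 6: C, bond orders sum to 4 (valence 4) → 0 H
  atom 7: C, bond orders sum to 2 (valence 4) → 2 H
  atom 8: C, bond orders sum to 1 (valence 4) → 3 H
  atom 9: C, bond orders sum to 4 (valence 4) → 0 H
  atom 10: C, bond orders sum to 3 (valence 4) → 1 H
  atom 11: O, bond orders sum to 2 (valence 2) → 0 H
  atom 12: C, bond orders sum to 3 (valence 4) → 1 H
  atom 13: S, bond orders sum to 2 (valence 2) → 0 H
Total hydrogens: 7.

7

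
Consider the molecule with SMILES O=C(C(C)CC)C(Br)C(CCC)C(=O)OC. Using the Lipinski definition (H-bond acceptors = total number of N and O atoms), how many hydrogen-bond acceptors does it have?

3

N atoms: 0; O atoms: 3.
Lipinski HBA = 0 + 3 = 3.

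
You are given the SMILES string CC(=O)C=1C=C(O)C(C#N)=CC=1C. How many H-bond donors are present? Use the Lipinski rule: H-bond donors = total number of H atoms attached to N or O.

Donors: find every N or O and count the H atoms it carries.
  atom 3 (O): bond orders sum to 2 → 0 H
  atom 7 (O): bond orders sum to 1 → 1 H
  atom 10 (N): bond orders sum to 3 → 0 H
Lipinski HBD = 1.

1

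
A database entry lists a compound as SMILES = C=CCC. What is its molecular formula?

C4H8

Walk through each heavy atom and fill implicit hydrogens from standard valence (C 4, N 3, O 2, S 2, halogen 1):
  atom 1: C, bond orders sum to 2 (valence 4) → 2 H
  atom 2: C, bond orders sum to 3 (valence 4) → 1 H
  atom 3: C, bond orders sum to 2 (valence 4) → 2 H
  atom 4: C, bond orders sum to 1 (valence 4) → 3 H
Totals → C:4, H:8.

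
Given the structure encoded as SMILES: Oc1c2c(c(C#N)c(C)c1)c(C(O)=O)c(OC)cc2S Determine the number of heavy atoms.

Every atom symbol written in the SMILES (organic subset) is one heavy atom; implicit H are not written.
Heavy atoms by element → C:14, N:1, O:4, S:1.
Total: 20.

20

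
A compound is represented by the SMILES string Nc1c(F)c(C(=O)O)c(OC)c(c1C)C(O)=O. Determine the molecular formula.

C10H10FNO5

Walk through each heavy atom and fill implicit hydrogens from standard valence (C 4, N 3, O 2, S 2, halogen 1); for lowercase aromatic atoms, an aromatic c carries 1 H when it has two neighbours and 0 H with three, and aromatic n carries 0 H:
  atom 1: N, bond orders sum to 1 (valence 3) → 2 H
  atom 2: aromatic c, 3 neighbours → 0 H
  atom 3: aromatic c, 3 neighbours → 0 H
  atom 4: F (halogen, monovalent) → 0 H
  atom 5: aromatic c, 3 neighbours → 0 H
  atom 6: C, bond orders sum to 4 (valence 4) → 0 H
  atom 7: O, bond orders sum to 2 (valence 2) → 0 H
  atom 8: O, bond orders sum to 1 (valence 2) → 1 H
  atom 9: aromatic c, 3 neighbours → 0 H
  atom 10: O, bond orders sum to 2 (valence 2) → 0 H
  atom 11: C, bond orders sum to 1 (valence 4) → 3 H
  atom 12: aromatic c, 3 neighbours → 0 H
  atom 13: aromatic c, 3 neighbours → 0 H
  atom 14: C, bond orders sum to 1 (valence 4) → 3 H
  atom 15: C, bond orders sum to 4 (valence 4) → 0 H
  atom 16: O, bond orders sum to 1 (valence 2) → 1 H
  atom 17: O, bond orders sum to 2 (valence 2) → 0 H
Totals → C:10, H:10, F:1, N:1, O:5.
In Hill order: C10H10FNO5.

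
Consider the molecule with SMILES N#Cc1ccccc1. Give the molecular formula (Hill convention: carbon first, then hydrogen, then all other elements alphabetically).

C7H5N

Walk through each heavy atom and fill implicit hydrogens from standard valence (C 4, N 3, O 2, S 2, halogen 1); for lowercase aromatic atoms, an aromatic c carries 1 H when it has two neighbours and 0 H with three, and aromatic n carries 0 H:
  atom 1: N, bond orders sum to 3 (valence 3) → 0 H
  atom 2: C, bond orders sum to 4 (valence 4) → 0 H
  atom 3: aromatic c, 3 neighbours → 0 H
  atom 4: aromatic c, 2 neighbours → 1 H
  atom 5: aromatic c, 2 neighbours → 1 H
  atom 6: aromatic c, 2 neighbours → 1 H
  atom 7: aromatic c, 2 neighbours → 1 H
  atom 8: aromatic c, 2 neighbours → 1 H
Totals → C:7, H:5, N:1.
In Hill order: C7H5N.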